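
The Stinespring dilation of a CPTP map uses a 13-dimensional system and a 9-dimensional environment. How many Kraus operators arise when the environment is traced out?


Tracing out the environment in an orthonormal basis {|i>_E} gives Kraus operators K_i = <i|_E U |0>_E.
Number of Kraus operators = dim(H_env) = d_env
= 9

9


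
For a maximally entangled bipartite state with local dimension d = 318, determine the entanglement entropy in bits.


For a maximally entangled state in d x d:
S = log2(d) = log2(318)
= 8.3129

8.3129


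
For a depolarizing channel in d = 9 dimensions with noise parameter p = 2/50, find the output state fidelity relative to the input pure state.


F = (1-p) + p/d
= (1 - 0.0400) + 0.0400/9
= 0.9600 + 0.0044
= 0.9644

0.9644


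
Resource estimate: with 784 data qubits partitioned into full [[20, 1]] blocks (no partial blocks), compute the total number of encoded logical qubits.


Each code block uses 20 physical qubits for 1 logical qubit(s).
Number of complete blocks = floor(784 / 20) = 39
Logical qubits = 39 * 1
= 39

39


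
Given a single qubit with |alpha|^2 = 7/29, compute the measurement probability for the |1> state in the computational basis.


|alpha|^2 = 7/29 = 0.2414
|beta|^2 = 1 - 7/29 = 22/29 = 0.7586
P(|1>) = |beta|^2 = 0.7586

0.7586


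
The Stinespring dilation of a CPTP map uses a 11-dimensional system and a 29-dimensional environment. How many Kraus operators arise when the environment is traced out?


Tracing out the environment in an orthonormal basis {|i>_E} gives Kraus operators K_i = <i|_E U |0>_E.
Number of Kraus operators = dim(H_env) = d_env
= 29

29


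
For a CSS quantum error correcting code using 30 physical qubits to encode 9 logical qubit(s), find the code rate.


Code rate R = k/n
= 9/30
= 0.3000

0.3000


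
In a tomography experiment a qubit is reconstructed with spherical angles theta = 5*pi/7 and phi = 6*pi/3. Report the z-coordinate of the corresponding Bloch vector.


theta = 2.2440, phi = 6.2832
r_z = cos(theta) = -0.6235

-0.6235


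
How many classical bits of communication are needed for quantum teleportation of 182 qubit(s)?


Quantum teleportation requires 2 classical bits per qubit teleported.
182 qubit(s) -> 2 * 182 = 364 classical bits

364


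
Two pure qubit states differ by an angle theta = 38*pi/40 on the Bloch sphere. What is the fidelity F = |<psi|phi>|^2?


For states separated by angle theta on Bloch sphere:
F = cos^2(theta/2)
theta = 38*pi/40 = 2.9845
theta/2 = 1.4923
cos(theta/2) = 0.0785
F = 0.0062

0.0062


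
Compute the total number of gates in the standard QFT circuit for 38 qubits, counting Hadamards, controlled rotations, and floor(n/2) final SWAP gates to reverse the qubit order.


Hadamard gates: 38
Controlled rotations: n*(n-1)/2 = 38*37/2 = 703
SWAP gates: floor(n/2) = floor(38/2) = 19
Total = 38 + 703 + 19
= 760

760


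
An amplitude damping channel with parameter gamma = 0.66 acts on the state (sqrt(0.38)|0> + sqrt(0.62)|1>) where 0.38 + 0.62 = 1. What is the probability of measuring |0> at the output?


For amplitude damping with parameter gamma on state sqrt(a)|0> + sqrt(b)|1>:
alpha^2 = 0.38, beta^2 = 0.62
P(|0>) = alpha^2 + gamma * beta^2
= 0.38 + 0.66 * 0.62
= 0.38 + 0.4092
= 0.7892

0.7892


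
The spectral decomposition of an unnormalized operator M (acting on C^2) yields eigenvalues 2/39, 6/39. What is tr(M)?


tr(M) = sum of eigenvalues
= 2/39 + 6/39
= 8/39
= 0.2051

0.2051


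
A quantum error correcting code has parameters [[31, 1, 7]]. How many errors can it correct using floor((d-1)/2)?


Code parameters: [[31, 1, 7]], distance d = 7.
Number of correctable errors = floor((d-1)/2)
= floor((7 - 1)/2)
= floor(6/2)
= 3

3


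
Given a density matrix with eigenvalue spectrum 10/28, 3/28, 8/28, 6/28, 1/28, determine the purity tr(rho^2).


tr(rho^2) = sum of eigenvalues squared
= (10/28)^2 + (3/28)^2 + (8/28)^2 + (6/28)^2 + (1/28)^2
= (100 + 9 + 64 + 36 + 1) / 784
= 210/784
= 0.2679

0.2679


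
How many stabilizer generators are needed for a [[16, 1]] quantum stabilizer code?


For an [[n,k]] stabilizer code:
Number of stabilizer generators = n - k
= 16 - 1
= 15

15


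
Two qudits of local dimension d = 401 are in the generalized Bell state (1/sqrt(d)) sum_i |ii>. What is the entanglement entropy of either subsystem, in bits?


For a maximally entangled state in d x d:
S = log2(d) = log2(401)
= 8.6475

8.6475


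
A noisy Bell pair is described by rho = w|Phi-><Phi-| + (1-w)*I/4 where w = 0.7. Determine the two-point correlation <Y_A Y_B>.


|Phi-> = (|00> - |11>)/sqrt(2)
For the pure Bell state, <Y_A Y_B> = +1 (Bell-state Pauli correlator).
The maximally-mixed part I/4 has tr(I/4 * P tensor P) = 0 for any traceless Pauli P.
So <Y_A Y_B>_rho = w * (+1) + (1 - w) * 0
= 0.7 * (+1)
= 0.7000

0.7000


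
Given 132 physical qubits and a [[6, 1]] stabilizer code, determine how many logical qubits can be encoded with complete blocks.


Each code block uses 6 physical qubits for 1 logical qubit(s).
Number of complete blocks = floor(132 / 6) = 22
Logical qubits = 22 * 1
= 22

22


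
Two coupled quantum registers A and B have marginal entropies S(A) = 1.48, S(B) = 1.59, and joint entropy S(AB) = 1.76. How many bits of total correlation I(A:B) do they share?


I(A:B) = S(A) + S(B) - S(AB)
= 1.48 + 1.59 - 1.76
= 1.3100

1.3100


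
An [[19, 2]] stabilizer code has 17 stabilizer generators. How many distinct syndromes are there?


Each stabilizer generator gives a binary (+1 or -1) measurement outcome.
With 17 independent generators:
Total syndromes = 2^17
= 131072

131072


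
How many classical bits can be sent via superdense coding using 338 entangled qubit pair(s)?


Superdense coding allows 2 classical bits per shared entangled pair.
338 pair(s) -> 2 * 338 = 676 classical bits

676


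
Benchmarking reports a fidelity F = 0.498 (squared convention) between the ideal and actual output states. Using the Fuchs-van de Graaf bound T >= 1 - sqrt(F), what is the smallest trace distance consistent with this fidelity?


Fuchs-van de Graaf (squared-fidelity convention): 1 - sqrt(F) <= T <= sqrt(1 - F).
Lower bound: T >= 1 - sqrt(F)
sqrt(F) = sqrt(0.498) = 0.7057
T >= 1 - 0.7057
T >= 0.2943

0.2943


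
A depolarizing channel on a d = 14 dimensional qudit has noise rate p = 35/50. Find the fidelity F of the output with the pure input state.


F = (1-p) + p/d
= (1 - 0.7000) + 0.7000/14
= 0.3000 + 0.0500
= 0.3500

0.3500


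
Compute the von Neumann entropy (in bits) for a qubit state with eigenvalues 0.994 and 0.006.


S = -p*log2(p) - (1-p)*log2(1-p)
p = 0.9940, 1-p = 0.0060
= -0.9940 * log2(0.9940) - 0.0060 * log2(0.0060)
= -(-0.0086) - (-0.0443)
= 0.0529

0.0529


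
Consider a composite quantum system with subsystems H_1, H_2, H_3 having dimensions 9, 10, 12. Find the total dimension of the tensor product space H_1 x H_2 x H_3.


dim(H_1 x H_2 x H_3) = 9 * 10 * 12
= 90 * 12
= 1080

1080


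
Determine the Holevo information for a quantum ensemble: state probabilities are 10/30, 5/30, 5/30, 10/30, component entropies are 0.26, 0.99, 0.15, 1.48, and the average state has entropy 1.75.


chi = S(rho) - sum_i p_i * S(rho_i)
Weighted entropy = 10/30 * 0.26 + 5/30 * 0.99 + 5/30 * 0.15 + 10/30 * 1.48
= 0.7700
chi = 1.75 - 0.7700
= 0.9800

0.9800


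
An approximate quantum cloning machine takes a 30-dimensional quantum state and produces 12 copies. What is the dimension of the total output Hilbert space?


Output space = H^(tensor 12) where dim(H) = 30
dim = 30^12
= 900 (after 2 factors)
= 27000 (after 3 factors)
= 810000 (after 4 factors)
= 24300000 (after 5 factors)
= 729000000 (after 6 factors)
= 21870000000 (after 7 factors)
= 656100000000 (after 8 factors)
= 19683000000000 (after 9 factors)
= 590490000000000 (after 10 factors)
= 17714700000000000 (after 11 factors)
= 531441000000000000 (after 12 factors)
= 531441000000000000

531441000000000000


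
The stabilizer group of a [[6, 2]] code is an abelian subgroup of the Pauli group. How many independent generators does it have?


For an [[n,k]] stabilizer code:
Number of stabilizer generators = n - k
= 6 - 2
= 4

4


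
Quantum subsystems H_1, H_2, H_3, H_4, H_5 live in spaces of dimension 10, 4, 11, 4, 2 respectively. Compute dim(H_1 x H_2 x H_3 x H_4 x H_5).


dim(H_1 x H_2 x H_3 x H_4 x H_5) = 10 * 4 * 11 * 4 * 2
= 40 * 11 * 4 * 2
= 440 * 4 * 2
= 1760 * 2
= 3520

3520


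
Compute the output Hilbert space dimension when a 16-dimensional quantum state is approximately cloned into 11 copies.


Output space = H^(tensor 11) where dim(H) = 16
dim = 16^11
= 256 (after 2 factors)
= 4096 (after 3 factors)
= 65536 (after 4 factors)
= 1048576 (after 5 factors)
= 16777216 (after 6 factors)
= 268435456 (after 7 factors)
= 4294967296 (after 8 factors)
= 68719476736 (after 9 factors)
= 1099511627776 (after 10 factors)
= 17592186044416 (after 11 factors)
= 17592186044416

17592186044416


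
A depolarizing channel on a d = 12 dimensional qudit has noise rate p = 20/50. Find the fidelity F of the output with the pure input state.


F = (1-p) + p/d
= (1 - 0.4000) + 0.4000/12
= 0.6000 + 0.0333
= 0.6333

0.6333


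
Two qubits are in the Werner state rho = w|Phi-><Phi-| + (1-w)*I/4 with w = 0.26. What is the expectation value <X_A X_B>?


|Phi-> = (|00> - |11>)/sqrt(2)
For the pure Bell state, <X_A X_B> = -1 (Bell-state Pauli correlator).
The maximally-mixed part I/4 has tr(I/4 * P tensor P) = 0 for any traceless Pauli P.
So <X_A X_B>_rho = w * (-1) + (1 - w) * 0
= 0.26 * (-1)
= -0.2600

-0.2600


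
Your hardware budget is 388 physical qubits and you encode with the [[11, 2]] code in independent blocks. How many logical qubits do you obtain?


Each code block uses 11 physical qubits for 2 logical qubit(s).
Number of complete blocks = floor(388 / 11) = 35
Logical qubits = 35 * 2
= 70

70


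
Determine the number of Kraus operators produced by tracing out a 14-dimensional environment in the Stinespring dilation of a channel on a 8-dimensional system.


Tracing out the environment in an orthonormal basis {|i>_E} gives Kraus operators K_i = <i|_E U |0>_E.
Number of Kraus operators = dim(H_env) = d_env
= 14

14


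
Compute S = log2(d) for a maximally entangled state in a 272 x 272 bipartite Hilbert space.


For a maximally entangled state in d x d:
S = log2(d) = log2(272)
= 8.0875

8.0875


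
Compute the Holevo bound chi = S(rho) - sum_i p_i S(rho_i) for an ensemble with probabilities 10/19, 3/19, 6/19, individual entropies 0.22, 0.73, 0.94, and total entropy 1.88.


chi = S(rho) - sum_i p_i * S(rho_i)
Weighted entropy = 10/19 * 0.22 + 3/19 * 0.73 + 6/19 * 0.94
= 0.5279
chi = 1.88 - 0.5279
= 1.3521

1.3521


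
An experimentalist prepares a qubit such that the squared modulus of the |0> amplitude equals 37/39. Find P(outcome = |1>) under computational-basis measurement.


|alpha|^2 = 37/39 = 0.9487
|beta|^2 = 1 - 37/39 = 2/39 = 0.0513
P(|1>) = |beta|^2 = 0.0513

0.0513


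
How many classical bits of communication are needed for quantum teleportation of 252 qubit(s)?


Quantum teleportation requires 2 classical bits per qubit teleported.
252 qubit(s) -> 2 * 252 = 504 classical bits

504


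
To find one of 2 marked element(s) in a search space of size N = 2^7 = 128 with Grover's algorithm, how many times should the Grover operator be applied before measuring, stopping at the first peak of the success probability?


After j Grover iterations the success probability is P(j) = sin^2((2j+1)*theta), where sin(theta) = sqrt(k/N).
N = 2^7 = 128, k = 2
sin(theta) = sqrt(k/N) = 0.125
theta = arcsin(sqrt(k/N)) = 0.1253278312 rad
P(j) reaches its first maximum when (2j+1)*theta is as close as possible to pi/2, i.e. j = round(pi/(4*theta) - 1/2).
pi/(4*theta) - 1/2 = 5.7667
(For comparison, the common estimate pi/4 * sqrt(N/k) = 6.2832; the exact maximiser is used here.)
Optimal iterations = 6

6


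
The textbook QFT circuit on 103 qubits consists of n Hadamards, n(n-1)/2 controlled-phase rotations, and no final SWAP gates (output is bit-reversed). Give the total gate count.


Hadamard gates: 103
Controlled rotations: n*(n-1)/2 = 103*102/2 = 5253
SWAP gates: 0 (omitted)
Total = 103 + 5253
= 5356

5356


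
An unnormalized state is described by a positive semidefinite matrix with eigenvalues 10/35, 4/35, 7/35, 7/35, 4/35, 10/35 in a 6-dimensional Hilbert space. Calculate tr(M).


tr(M) = sum of eigenvalues
= 10/35 + 4/35 + 7/35 + 7/35 + 4/35 + 10/35
= 42/35
= 1.2000

1.2000


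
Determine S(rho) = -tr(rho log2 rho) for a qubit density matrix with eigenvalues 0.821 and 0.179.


S = -p*log2(p) - (1-p)*log2(1-p)
p = 0.8210, 1-p = 0.1790
= -0.8210 * log2(0.8210) - 0.1790 * log2(0.1790)
= -(-0.2336) - (-0.4443)
= 0.6779

0.6779


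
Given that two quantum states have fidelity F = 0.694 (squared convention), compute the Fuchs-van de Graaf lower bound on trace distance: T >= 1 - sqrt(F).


Fuchs-van de Graaf (squared-fidelity convention): 1 - sqrt(F) <= T <= sqrt(1 - F).
Lower bound: T >= 1 - sqrt(F)
sqrt(F) = sqrt(0.694) = 0.8331
T >= 1 - 0.8331
T >= 0.1669

0.1669


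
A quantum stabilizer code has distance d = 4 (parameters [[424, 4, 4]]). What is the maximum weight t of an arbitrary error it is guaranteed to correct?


Code parameters: [[424, 4, 4]], distance d = 4.
Number of correctable errors = floor((d-1)/2)
= floor((4 - 1)/2)
= floor(3/2)
= 1

1


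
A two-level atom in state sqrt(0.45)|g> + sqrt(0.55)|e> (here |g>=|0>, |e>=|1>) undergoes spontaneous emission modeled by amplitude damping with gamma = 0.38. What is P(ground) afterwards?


For amplitude damping with parameter gamma on state sqrt(a)|0> + sqrt(b)|1>:
alpha^2 = 0.45, beta^2 = 0.55
P(|0>) = alpha^2 + gamma * beta^2
= 0.45 + 0.38 * 0.55
= 0.45 + 0.2090
= 0.6590

0.6590


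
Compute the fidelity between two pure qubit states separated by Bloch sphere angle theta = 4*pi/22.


For states separated by angle theta on Bloch sphere:
F = cos^2(theta/2)
theta = 4*pi/22 = 0.5712
theta/2 = 0.2856
cos(theta/2) = 0.9595
F = 0.9206

0.9206


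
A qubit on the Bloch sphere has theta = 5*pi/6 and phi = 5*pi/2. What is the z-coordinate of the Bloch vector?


theta = 2.6180, phi = 7.8540
r_z = cos(theta) = -0.8660

-0.8660


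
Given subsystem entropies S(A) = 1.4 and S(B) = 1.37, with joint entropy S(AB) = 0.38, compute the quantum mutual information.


I(A:B) = S(A) + S(B) - S(AB)
= 1.4 + 1.37 - 0.38
= 2.3900

2.3900


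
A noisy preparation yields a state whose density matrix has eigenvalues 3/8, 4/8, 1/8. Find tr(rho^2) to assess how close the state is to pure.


tr(rho^2) = sum of eigenvalues squared
= (3/8)^2 + (4/8)^2 + (1/8)^2
= (9 + 16 + 1) / 64
= 26/64
= 0.4062

0.4062


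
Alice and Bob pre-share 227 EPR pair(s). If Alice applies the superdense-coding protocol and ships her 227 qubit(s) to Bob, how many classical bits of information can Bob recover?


Superdense coding allows 2 classical bits per shared entangled pair.
227 pair(s) -> 2 * 227 = 454 classical bits

454


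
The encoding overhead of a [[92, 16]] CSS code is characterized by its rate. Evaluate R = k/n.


Code rate R = k/n
= 16/92
= 0.1739

0.1739


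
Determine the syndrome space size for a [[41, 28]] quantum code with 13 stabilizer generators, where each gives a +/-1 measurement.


Each stabilizer generator gives a binary (+1 or -1) measurement outcome.
With 13 independent generators:
Total syndromes = 2^13
= 8192

8192


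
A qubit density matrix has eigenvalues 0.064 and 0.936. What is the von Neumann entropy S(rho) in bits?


S = -p*log2(p) - (1-p)*log2(1-p)
p = 0.0640, 1-p = 0.9360
= -0.0640 * log2(0.0640) - 0.9360 * log2(0.9360)
= -(-0.2538) - (-0.0893)
= 0.3431

0.3431


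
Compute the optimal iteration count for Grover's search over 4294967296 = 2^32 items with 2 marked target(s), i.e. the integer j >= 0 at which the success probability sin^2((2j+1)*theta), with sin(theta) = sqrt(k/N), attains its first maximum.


After j Grover iterations the success probability is P(j) = sin^2((2j+1)*theta), where sin(theta) = sqrt(k/N).
N = 2^32 = 4294967296, k = 2
sin(theta) = sqrt(k/N) = 2.157918644e-05
theta = arcsin(sqrt(k/N)) = 2.157918644e-05 rad
P(j) reaches its first maximum when (2j+1)*theta is as close as possible to pi/2, i.e. j = round(pi/(4*theta) - 1/2).
pi/(4*theta) - 1/2 = 36395.5970
(For comparison, the common estimate pi/4 * sqrt(N/k) = 36396.0970; the exact maximiser is used here.)
Optimal iterations = 36396

36396


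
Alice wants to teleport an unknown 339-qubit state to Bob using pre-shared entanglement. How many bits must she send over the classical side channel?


Quantum teleportation requires 2 classical bits per qubit teleported.
339 qubit(s) -> 2 * 339 = 678 classical bits

678


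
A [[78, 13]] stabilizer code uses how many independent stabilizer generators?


For an [[n,k]] stabilizer code:
Number of stabilizer generators = n - k
= 78 - 13
= 65

65


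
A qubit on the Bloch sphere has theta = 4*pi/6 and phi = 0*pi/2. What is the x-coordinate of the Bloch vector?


theta = 2.0944, phi = 0.0000
r_x = sin(theta)*cos(phi) = 0.8660 * 1.0000
r_x = 0.8660

0.8660


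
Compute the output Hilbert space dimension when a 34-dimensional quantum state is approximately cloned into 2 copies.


Output space = H^(tensor 2) where dim(H) = 34
dim = 34^2
= 1156

1156


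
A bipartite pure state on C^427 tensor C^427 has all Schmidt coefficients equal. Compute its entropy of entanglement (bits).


For a maximally entangled state in d x d:
S = log2(d) = log2(427)
= 8.7381

8.7381


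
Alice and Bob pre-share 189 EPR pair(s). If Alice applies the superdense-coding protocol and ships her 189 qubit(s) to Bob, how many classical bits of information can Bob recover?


Superdense coding allows 2 classical bits per shared entangled pair.
189 pair(s) -> 2 * 189 = 378 classical bits

378


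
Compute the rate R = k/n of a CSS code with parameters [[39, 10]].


Code rate R = k/n
= 10/39
= 0.2564

0.2564


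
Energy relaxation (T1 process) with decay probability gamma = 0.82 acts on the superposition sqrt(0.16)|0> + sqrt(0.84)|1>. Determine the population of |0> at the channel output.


For amplitude damping with parameter gamma on state sqrt(a)|0> + sqrt(b)|1>:
alpha^2 = 0.16, beta^2 = 0.84
P(|0>) = alpha^2 + gamma * beta^2
= 0.16 + 0.82 * 0.84
= 0.16 + 0.6888
= 0.8488

0.8488


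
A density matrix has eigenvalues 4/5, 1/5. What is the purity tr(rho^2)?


tr(rho^2) = sum of eigenvalues squared
= (4/5)^2 + (1/5)^2
= (16 + 1) / 25
= 17/25
= 0.6800

0.6800


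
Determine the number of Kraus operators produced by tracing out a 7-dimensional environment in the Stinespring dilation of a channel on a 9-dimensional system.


Tracing out the environment in an orthonormal basis {|i>_E} gives Kraus operators K_i = <i|_E U |0>_E.
Number of Kraus operators = dim(H_env) = d_env
= 7

7


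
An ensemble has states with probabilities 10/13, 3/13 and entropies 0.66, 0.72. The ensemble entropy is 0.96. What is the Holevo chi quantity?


chi = S(rho) - sum_i p_i * S(rho_i)
Weighted entropy = 10/13 * 0.66 + 3/13 * 0.72
= 0.6738
chi = 0.96 - 0.6738
= 0.2862

0.2862


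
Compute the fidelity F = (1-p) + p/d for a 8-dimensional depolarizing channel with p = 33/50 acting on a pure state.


F = (1-p) + p/d
= (1 - 0.6600) + 0.6600/8
= 0.3400 + 0.0825
= 0.4225

0.4225


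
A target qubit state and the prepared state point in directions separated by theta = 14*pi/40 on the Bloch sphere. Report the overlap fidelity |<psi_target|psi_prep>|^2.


For states separated by angle theta on Bloch sphere:
F = cos^2(theta/2)
theta = 14*pi/40 = 1.0996
theta/2 = 0.5498
cos(theta/2) = 0.8526
F = 0.7270

0.7270


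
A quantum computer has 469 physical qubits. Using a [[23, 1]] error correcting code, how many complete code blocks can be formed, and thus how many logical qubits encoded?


Each code block uses 23 physical qubits for 1 logical qubit(s).
Number of complete blocks = floor(469 / 23) = 20
Logical qubits = 20 * 1
= 20

20


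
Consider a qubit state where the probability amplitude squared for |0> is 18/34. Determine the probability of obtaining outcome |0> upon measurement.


|alpha|^2 = 18/34 = 0.5294
|beta|^2 = 1 - 18/34 = 16/34 = 0.4706
P(|0>) = |alpha|^2 = 0.5294

0.5294


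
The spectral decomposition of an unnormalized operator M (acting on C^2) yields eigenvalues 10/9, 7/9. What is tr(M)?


tr(M) = sum of eigenvalues
= 10/9 + 7/9
= 17/9
= 1.8889

1.8889


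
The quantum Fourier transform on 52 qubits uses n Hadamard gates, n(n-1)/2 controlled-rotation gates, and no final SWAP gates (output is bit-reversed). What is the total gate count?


Hadamard gates: 52
Controlled rotations: n*(n-1)/2 = 52*51/2 = 1326
SWAP gates: 0 (omitted)
Total = 52 + 1326
= 1378

1378


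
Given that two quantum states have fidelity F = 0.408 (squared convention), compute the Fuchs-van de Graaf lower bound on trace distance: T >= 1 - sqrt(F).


Fuchs-van de Graaf (squared-fidelity convention): 1 - sqrt(F) <= T <= sqrt(1 - F).
Lower bound: T >= 1 - sqrt(F)
sqrt(F) = sqrt(0.408) = 0.6387
T >= 1 - 0.6387
T >= 0.3613

0.3613


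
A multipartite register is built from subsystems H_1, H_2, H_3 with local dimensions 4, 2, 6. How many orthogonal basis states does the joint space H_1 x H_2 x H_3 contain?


dim(H_1 x H_2 x H_3) = 4 * 2 * 6
= 8 * 6
= 48

48


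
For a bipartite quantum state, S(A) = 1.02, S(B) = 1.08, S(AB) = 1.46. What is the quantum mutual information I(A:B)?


I(A:B) = S(A) + S(B) - S(AB)
= 1.02 + 1.08 - 1.46
= 0.6400

0.6400


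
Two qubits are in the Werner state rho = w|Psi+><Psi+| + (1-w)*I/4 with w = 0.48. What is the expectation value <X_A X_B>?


|Psi+> = (|01> + |10>)/sqrt(2)
For the pure Bell state, <X_A X_B> = +1 (Bell-state Pauli correlator).
The maximally-mixed part I/4 has tr(I/4 * P tensor P) = 0 for any traceless Pauli P.
So <X_A X_B>_rho = w * (+1) + (1 - w) * 0
= 0.48 * (+1)
= 0.4800

0.4800


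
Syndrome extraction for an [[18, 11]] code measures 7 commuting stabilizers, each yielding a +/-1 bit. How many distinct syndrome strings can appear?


Each stabilizer generator gives a binary (+1 or -1) measurement outcome.
With 7 independent generators:
Total syndromes = 2^7
= 128

128


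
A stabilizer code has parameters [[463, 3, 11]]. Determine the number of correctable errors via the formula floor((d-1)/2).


Code parameters: [[463, 3, 11]], distance d = 11.
Number of correctable errors = floor((d-1)/2)
= floor((11 - 1)/2)
= floor(10/2)
= 5

5


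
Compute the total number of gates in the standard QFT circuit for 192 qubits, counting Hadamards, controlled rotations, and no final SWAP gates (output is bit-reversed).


Hadamard gates: 192
Controlled rotations: n*(n-1)/2 = 192*191/2 = 18336
SWAP gates: 0 (omitted)
Total = 192 + 18336
= 18528

18528


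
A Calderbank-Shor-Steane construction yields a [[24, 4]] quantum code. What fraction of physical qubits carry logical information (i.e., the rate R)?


Code rate R = k/n
= 4/24
= 0.1667

0.1667


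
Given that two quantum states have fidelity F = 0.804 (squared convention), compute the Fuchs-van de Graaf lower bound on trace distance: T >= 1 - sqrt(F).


Fuchs-van de Graaf (squared-fidelity convention): 1 - sqrt(F) <= T <= sqrt(1 - F).
Lower bound: T >= 1 - sqrt(F)
sqrt(F) = sqrt(0.804) = 0.8967
T >= 1 - 0.8967
T >= 0.1033

0.1033


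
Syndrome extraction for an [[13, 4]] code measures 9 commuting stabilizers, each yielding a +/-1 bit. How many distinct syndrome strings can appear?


Each stabilizer generator gives a binary (+1 or -1) measurement outcome.
With 9 independent generators:
Total syndromes = 2^9
= 512

512


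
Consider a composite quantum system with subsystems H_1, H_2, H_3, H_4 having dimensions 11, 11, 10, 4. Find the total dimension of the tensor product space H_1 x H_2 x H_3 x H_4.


dim(H_1 x H_2 x H_3 x H_4) = 11 * 11 * 10 * 4
= 121 * 10 * 4
= 1210 * 4
= 4840

4840


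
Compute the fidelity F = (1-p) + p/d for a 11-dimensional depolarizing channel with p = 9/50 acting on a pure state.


F = (1-p) + p/d
= (1 - 0.1800) + 0.1800/11
= 0.8200 + 0.0164
= 0.8364

0.8364


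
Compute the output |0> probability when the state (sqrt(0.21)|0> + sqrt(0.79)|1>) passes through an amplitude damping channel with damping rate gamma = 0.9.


For amplitude damping with parameter gamma on state sqrt(a)|0> + sqrt(b)|1>:
alpha^2 = 0.21, beta^2 = 0.79
P(|0>) = alpha^2 + gamma * beta^2
= 0.21 + 0.9 * 0.79
= 0.21 + 0.7110
= 0.9210

0.9210


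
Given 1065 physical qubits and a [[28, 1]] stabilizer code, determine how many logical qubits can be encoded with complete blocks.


Each code block uses 28 physical qubits for 1 logical qubit(s).
Number of complete blocks = floor(1065 / 28) = 38
Logical qubits = 38 * 1
= 38

38


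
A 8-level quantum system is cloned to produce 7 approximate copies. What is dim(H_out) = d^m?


Output space = H^(tensor 7) where dim(H) = 8
dim = 8^7
= 64 (after 2 factors)
= 512 (after 3 factors)
= 4096 (after 4 factors)
= 32768 (after 5 factors)
= 262144 (after 6 factors)
= 2097152 (after 7 factors)
= 2097152

2097152


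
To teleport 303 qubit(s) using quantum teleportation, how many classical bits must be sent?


Quantum teleportation requires 2 classical bits per qubit teleported.
303 qubit(s) -> 2 * 303 = 606 classical bits

606


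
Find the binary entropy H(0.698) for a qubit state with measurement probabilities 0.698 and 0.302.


S = -p*log2(p) - (1-p)*log2(1-p)
p = 0.6980, 1-p = 0.3020
= -0.6980 * log2(0.6980) - 0.3020 * log2(0.3020)
= -(-0.3621) - (-0.5217)
= 0.8837

0.8837


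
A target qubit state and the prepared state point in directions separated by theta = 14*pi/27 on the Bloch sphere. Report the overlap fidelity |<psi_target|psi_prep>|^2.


For states separated by angle theta on Bloch sphere:
F = cos^2(theta/2)
theta = 14*pi/27 = 1.6290
theta/2 = 0.8145
cos(theta/2) = 0.6862
F = 0.4709

0.4709


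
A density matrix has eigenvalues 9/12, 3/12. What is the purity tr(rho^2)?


tr(rho^2) = sum of eigenvalues squared
= (9/12)^2 + (3/12)^2
= (81 + 9) / 144
= 90/144
= 0.6250

0.6250


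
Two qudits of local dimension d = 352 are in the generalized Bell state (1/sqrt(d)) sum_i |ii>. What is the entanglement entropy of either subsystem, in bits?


For a maximally entangled state in d x d:
S = log2(d) = log2(352)
= 8.4594

8.4594


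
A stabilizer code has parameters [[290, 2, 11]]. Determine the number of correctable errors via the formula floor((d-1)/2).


Code parameters: [[290, 2, 11]], distance d = 11.
Number of correctable errors = floor((d-1)/2)
= floor((11 - 1)/2)
= floor(10/2)
= 5

5


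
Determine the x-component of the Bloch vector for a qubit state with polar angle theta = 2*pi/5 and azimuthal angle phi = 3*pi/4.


theta = 1.2566, phi = 2.3562
r_x = sin(theta)*cos(phi) = 0.9511 * -0.7071
r_x = -0.6725

-0.6725


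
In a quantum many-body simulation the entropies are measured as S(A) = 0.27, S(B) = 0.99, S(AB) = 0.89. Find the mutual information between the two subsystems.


I(A:B) = S(A) + S(B) - S(AB)
= 0.27 + 0.99 - 0.89
= 0.3700

0.3700


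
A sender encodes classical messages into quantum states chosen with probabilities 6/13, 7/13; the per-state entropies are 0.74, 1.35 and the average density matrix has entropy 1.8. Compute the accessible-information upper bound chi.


chi = S(rho) - sum_i p_i * S(rho_i)
Weighted entropy = 6/13 * 0.74 + 7/13 * 1.35
= 1.0685
chi = 1.8 - 1.0685
= 0.7315

0.7315


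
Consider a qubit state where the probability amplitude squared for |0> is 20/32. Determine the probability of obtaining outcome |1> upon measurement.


|alpha|^2 = 20/32 = 0.6250
|beta|^2 = 1 - 20/32 = 12/32 = 0.3750
P(|1>) = |beta|^2 = 0.3750

0.3750


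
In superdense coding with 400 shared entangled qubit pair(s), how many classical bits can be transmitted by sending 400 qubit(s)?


Superdense coding allows 2 classical bits per shared entangled pair.
400 pair(s) -> 2 * 400 = 800 classical bits

800


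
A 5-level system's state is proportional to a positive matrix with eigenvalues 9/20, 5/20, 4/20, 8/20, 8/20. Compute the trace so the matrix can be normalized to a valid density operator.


tr(M) = sum of eigenvalues
= 9/20 + 5/20 + 4/20 + 8/20 + 8/20
= 34/20
= 1.7000

1.7000


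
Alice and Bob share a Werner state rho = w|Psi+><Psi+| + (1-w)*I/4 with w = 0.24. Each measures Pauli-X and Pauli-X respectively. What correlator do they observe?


|Psi+> = (|01> + |10>)/sqrt(2)
For the pure Bell state, <X_A X_B> = +1 (Bell-state Pauli correlator).
The maximally-mixed part I/4 has tr(I/4 * P tensor P) = 0 for any traceless Pauli P.
So <X_A X_B>_rho = w * (+1) + (1 - w) * 0
= 0.24 * (+1)
= 0.2400

0.2400


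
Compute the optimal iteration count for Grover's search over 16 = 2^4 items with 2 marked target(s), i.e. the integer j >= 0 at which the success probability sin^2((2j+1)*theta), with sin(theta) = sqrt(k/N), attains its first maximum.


After j Grover iterations the success probability is P(j) = sin^2((2j+1)*theta), where sin(theta) = sqrt(k/N).
N = 2^4 = 16, k = 2
sin(theta) = sqrt(k/N) = 0.3535533906
theta = arcsin(sqrt(k/N)) = 0.3613671239 rad
P(j) reaches its first maximum when (2j+1)*theta is as close as possible to pi/2, i.e. j = round(pi/(4*theta) - 1/2).
pi/(4*theta) - 1/2 = 1.6734
(For comparison, the common estimate pi/4 * sqrt(N/k) = 2.2214; the exact maximiser is used here.)
Optimal iterations = 2

2


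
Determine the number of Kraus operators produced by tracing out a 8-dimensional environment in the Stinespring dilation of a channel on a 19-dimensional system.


Tracing out the environment in an orthonormal basis {|i>_E} gives Kraus operators K_i = <i|_E U |0>_E.
Number of Kraus operators = dim(H_env) = d_env
= 8

8


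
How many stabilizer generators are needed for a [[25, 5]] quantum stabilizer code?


For an [[n,k]] stabilizer code:
Number of stabilizer generators = n - k
= 25 - 5
= 20

20


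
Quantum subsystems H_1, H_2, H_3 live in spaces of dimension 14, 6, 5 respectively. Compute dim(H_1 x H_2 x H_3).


dim(H_1 x H_2 x H_3) = 14 * 6 * 5
= 84 * 5
= 420

420


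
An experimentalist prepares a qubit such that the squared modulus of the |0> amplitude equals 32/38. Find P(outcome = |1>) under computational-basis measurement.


|alpha|^2 = 32/38 = 0.8421
|beta|^2 = 1 - 32/38 = 6/38 = 0.1579
P(|1>) = |beta|^2 = 0.1579

0.1579


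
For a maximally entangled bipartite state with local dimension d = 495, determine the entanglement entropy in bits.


For a maximally entangled state in d x d:
S = log2(d) = log2(495)
= 8.9513

8.9513


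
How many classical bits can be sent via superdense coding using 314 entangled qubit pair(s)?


Superdense coding allows 2 classical bits per shared entangled pair.
314 pair(s) -> 2 * 314 = 628 classical bits

628


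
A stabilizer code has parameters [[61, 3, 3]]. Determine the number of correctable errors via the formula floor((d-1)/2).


Code parameters: [[61, 3, 3]], distance d = 3.
Number of correctable errors = floor((d-1)/2)
= floor((3 - 1)/2)
= floor(2/2)
= 1

1


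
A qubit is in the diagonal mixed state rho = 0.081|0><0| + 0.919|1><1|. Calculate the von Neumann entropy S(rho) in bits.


S = -p*log2(p) - (1-p)*log2(1-p)
p = 0.0810, 1-p = 0.9190
= -0.0810 * log2(0.0810) - 0.9190 * log2(0.9190)
= -(-0.2937) - (-0.1120)
= 0.4057

0.4057


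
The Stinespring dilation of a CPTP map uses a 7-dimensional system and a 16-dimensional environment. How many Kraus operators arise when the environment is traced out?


Tracing out the environment in an orthonormal basis {|i>_E} gives Kraus operators K_i = <i|_E U |0>_E.
Number of Kraus operators = dim(H_env) = d_env
= 16

16


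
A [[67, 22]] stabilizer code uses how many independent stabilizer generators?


For an [[n,k]] stabilizer code:
Number of stabilizer generators = n - k
= 67 - 22
= 45

45


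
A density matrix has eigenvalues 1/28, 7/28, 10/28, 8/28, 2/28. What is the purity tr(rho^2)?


tr(rho^2) = sum of eigenvalues squared
= (1/28)^2 + (7/28)^2 + (10/28)^2 + (8/28)^2 + (2/28)^2
= (1 + 49 + 100 + 64 + 4) / 784
= 218/784
= 0.2781

0.2781


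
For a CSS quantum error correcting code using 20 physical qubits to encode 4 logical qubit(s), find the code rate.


Code rate R = k/n
= 4/20
= 0.2000

0.2000


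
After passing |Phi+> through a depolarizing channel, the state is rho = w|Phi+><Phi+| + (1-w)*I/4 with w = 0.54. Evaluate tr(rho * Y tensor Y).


|Phi+> = (|00> + |11>)/sqrt(2)
For the pure Bell state, <Y_A Y_B> = -1 (Bell-state Pauli correlator).
The maximally-mixed part I/4 has tr(I/4 * P tensor P) = 0 for any traceless Pauli P.
So <Y_A Y_B>_rho = w * (-1) + (1 - w) * 0
= 0.54 * (-1)
= -0.5400

-0.5400


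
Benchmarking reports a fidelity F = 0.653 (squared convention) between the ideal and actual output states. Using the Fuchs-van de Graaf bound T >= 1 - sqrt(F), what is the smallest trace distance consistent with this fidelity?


Fuchs-van de Graaf (squared-fidelity convention): 1 - sqrt(F) <= T <= sqrt(1 - F).
Lower bound: T >= 1 - sqrt(F)
sqrt(F) = sqrt(0.653) = 0.8081
T >= 1 - 0.8081
T >= 0.1919

0.1919


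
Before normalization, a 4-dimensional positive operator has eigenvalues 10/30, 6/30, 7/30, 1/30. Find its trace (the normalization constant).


tr(M) = sum of eigenvalues
= 10/30 + 6/30 + 7/30 + 1/30
= 24/30
= 0.8000

0.8000


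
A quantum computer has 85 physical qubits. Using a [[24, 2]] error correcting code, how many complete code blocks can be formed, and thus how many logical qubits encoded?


Each code block uses 24 physical qubits for 2 logical qubit(s).
Number of complete blocks = floor(85 / 24) = 3
Logical qubits = 3 * 2
= 6

6


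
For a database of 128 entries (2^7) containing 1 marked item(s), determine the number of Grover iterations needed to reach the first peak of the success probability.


After j Grover iterations the success probability is P(j) = sin^2((2j+1)*theta), where sin(theta) = sqrt(k/N).
N = 2^7 = 128, k = 1
sin(theta) = sqrt(k/N) = 0.08838834765
theta = arcsin(sqrt(k/N)) = 0.08850384314 rad
P(j) reaches its first maximum when (2j+1)*theta is as close as possible to pi/2, i.e. j = round(pi/(4*theta) - 1/2).
pi/(4*theta) - 1/2 = 8.3742
(For comparison, the common estimate pi/4 * sqrt(N/k) = 8.8858; the exact maximiser is used here.)
Optimal iterations = 8

8


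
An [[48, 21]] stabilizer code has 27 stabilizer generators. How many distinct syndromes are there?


Each stabilizer generator gives a binary (+1 or -1) measurement outcome.
With 27 independent generators:
Total syndromes = 2^27
= 134217728

134217728


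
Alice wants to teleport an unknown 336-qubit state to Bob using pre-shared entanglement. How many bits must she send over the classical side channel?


Quantum teleportation requires 2 classical bits per qubit teleported.
336 qubit(s) -> 2 * 336 = 672 classical bits

672


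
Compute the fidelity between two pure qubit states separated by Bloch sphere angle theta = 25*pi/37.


For states separated by angle theta on Bloch sphere:
F = cos^2(theta/2)
theta = 25*pi/37 = 2.1227
theta/2 = 1.0613
cos(theta/2) = 0.4877
F = 0.2378

0.2378


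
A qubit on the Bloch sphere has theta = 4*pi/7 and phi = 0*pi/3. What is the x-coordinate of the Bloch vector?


theta = 1.7952, phi = 0.0000
r_x = sin(theta)*cos(phi) = 0.9749 * 1.0000
r_x = 0.9749

0.9749


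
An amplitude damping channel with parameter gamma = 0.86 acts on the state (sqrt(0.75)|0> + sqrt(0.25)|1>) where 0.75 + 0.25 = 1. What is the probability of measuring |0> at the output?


For amplitude damping with parameter gamma on state sqrt(a)|0> + sqrt(b)|1>:
alpha^2 = 0.75, beta^2 = 0.25
P(|0>) = alpha^2 + gamma * beta^2
= 0.75 + 0.86 * 0.25
= 0.75 + 0.2150
= 0.9650

0.9650


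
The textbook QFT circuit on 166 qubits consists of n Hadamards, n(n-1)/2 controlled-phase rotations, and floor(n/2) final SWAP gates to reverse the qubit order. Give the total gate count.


Hadamard gates: 166
Controlled rotations: n*(n-1)/2 = 166*165/2 = 13695
SWAP gates: floor(n/2) = floor(166/2) = 83
Total = 166 + 13695 + 83
= 13944

13944


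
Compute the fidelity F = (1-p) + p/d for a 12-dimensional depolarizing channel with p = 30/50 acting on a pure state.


F = (1-p) + p/d
= (1 - 0.6000) + 0.6000/12
= 0.4000 + 0.0500
= 0.4500

0.4500


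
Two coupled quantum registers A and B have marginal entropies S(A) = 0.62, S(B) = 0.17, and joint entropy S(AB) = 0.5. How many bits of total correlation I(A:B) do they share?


I(A:B) = S(A) + S(B) - S(AB)
= 0.62 + 0.17 - 0.5
= 0.2900

0.2900


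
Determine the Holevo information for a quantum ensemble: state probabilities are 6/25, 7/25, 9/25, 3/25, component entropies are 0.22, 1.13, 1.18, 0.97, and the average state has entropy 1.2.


chi = S(rho) - sum_i p_i * S(rho_i)
Weighted entropy = 6/25 * 0.22 + 7/25 * 1.13 + 9/25 * 1.18 + 3/25 * 0.97
= 0.9104
chi = 1.2 - 0.9104
= 0.2896

0.2896


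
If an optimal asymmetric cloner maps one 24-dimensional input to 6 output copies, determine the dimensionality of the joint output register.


Output space = H^(tensor 6) where dim(H) = 24
dim = 24^6
= 576 (after 2 factors)
= 13824 (after 3 factors)
= 331776 (after 4 factors)
= 7962624 (after 5 factors)
= 191102976 (after 6 factors)
= 191102976

191102976


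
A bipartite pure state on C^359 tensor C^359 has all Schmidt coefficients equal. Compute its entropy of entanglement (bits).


For a maximally entangled state in d x d:
S = log2(d) = log2(359)
= 8.4878

8.4878


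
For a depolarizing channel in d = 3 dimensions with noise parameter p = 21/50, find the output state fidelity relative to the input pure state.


F = (1-p) + p/d
= (1 - 0.4200) + 0.4200/3
= 0.5800 + 0.1400
= 0.7200

0.7200


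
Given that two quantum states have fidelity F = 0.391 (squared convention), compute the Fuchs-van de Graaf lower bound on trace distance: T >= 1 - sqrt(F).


Fuchs-van de Graaf (squared-fidelity convention): 1 - sqrt(F) <= T <= sqrt(1 - F).
Lower bound: T >= 1 - sqrt(F)
sqrt(F) = sqrt(0.391) = 0.6253
T >= 1 - 0.6253
T >= 0.3747

0.3747


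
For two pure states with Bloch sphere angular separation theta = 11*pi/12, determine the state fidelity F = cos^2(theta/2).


For states separated by angle theta on Bloch sphere:
F = cos^2(theta/2)
theta = 11*pi/12 = 2.8798
theta/2 = 1.4399
cos(theta/2) = 0.1305
F = 0.0170

0.0170


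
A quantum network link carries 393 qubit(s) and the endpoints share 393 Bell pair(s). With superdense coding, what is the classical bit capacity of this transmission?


Superdense coding allows 2 classical bits per shared entangled pair.
393 pair(s) -> 2 * 393 = 786 classical bits

786


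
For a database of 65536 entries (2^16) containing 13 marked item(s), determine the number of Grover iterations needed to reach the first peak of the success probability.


After j Grover iterations the success probability is P(j) = sin^2((2j+1)*theta), where sin(theta) = sqrt(k/N).
N = 2^16 = 65536, k = 13
sin(theta) = sqrt(k/N) = 0.01408418467
theta = arcsin(sqrt(k/N)) = 0.01408465034 rad
P(j) reaches its first maximum when (2j+1)*theta is as close as possible to pi/2, i.e. j = round(pi/(4*theta) - 1/2).
pi/(4*theta) - 1/2 = 55.2627
(For comparison, the common estimate pi/4 * sqrt(N/k) = 55.7645; the exact maximiser is used here.)
Optimal iterations = 55

55


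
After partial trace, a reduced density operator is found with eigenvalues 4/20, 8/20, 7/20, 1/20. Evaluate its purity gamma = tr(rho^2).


tr(rho^2) = sum of eigenvalues squared
= (4/20)^2 + (8/20)^2 + (7/20)^2 + (1/20)^2
= (16 + 64 + 49 + 1) / 400
= 130/400
= 0.3250

0.3250
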